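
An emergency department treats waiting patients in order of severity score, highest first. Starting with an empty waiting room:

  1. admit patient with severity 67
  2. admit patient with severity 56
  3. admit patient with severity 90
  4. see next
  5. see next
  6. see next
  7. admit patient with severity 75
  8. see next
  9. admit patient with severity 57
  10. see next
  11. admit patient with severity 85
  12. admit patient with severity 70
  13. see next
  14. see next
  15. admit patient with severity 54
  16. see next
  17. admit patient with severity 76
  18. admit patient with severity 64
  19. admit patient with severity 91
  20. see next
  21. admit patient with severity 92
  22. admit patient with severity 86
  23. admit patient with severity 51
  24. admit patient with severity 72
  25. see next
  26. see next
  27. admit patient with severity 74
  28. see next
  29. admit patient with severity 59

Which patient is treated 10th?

insert 67 → {67}
insert 56 → {67, 56}
insert 90 → {90, 67, 56}
see next → 90; now {67, 56}
see next → 67; now {56}
see next → 56; now {}
insert 75 → {75}
see next → 75; now {}
insert 57 → {57}
see next → 57; now {}
insert 85 → {85}
insert 70 → {85, 70}
see next → 85; now {70}
see next → 70; now {}
insert 54 → {54}
see next → 54; now {}
insert 76 → {76}
insert 64 → {76, 64}
insert 91 → {91, 76, 64}
see next → 91; now {76, 64}
insert 92 → {92, 76, 64}
insert 86 → {92, 86, 76, 64}
insert 51 → {92, 86, 76, 64, 51}
insert 72 → {92, 86, 76, 72, 64, 51}
see next → 92; now {86, 76, 72, 64, 51}
see next → 86; now {76, 72, 64, 51}
insert 74 → {76, 74, 72, 64, 51}
see next → 76; now {74, 72, 64, 51}
insert 59 → {74, 72, 64, 59, 51}

92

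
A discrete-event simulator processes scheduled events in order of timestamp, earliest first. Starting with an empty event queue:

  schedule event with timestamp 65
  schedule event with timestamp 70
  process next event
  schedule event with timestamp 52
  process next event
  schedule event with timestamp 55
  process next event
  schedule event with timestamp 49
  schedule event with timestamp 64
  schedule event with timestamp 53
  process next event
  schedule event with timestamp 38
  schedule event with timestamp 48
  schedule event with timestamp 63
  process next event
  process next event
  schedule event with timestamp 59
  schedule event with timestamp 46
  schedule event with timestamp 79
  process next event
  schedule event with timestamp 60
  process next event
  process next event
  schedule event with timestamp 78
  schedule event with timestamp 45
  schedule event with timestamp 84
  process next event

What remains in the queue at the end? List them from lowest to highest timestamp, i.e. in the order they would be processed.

insert 65 → {65}
insert 70 → {65, 70}
process next event → 65; now {70}
insert 52 → {52, 70}
process next event → 52; now {70}
insert 55 → {55, 70}
process next event → 55; now {70}
insert 49 → {49, 70}
insert 64 → {49, 64, 70}
insert 53 → {49, 53, 64, 70}
process next event → 49; now {53, 64, 70}
insert 38 → {38, 53, 64, 70}
insert 48 → {38, 48, 53, 64, 70}
insert 63 → {38, 48, 53, 63, 64, 70}
process next event → 38; now {48, 53, 63, 64, 70}
process next event → 48; now {53, 63, 64, 70}
insert 59 → {53, 59, 63, 64, 70}
insert 46 → {46, 53, 59, 63, 64, 70}
insert 79 → {46, 53, 59, 63, 64, 70, 79}
process next event → 46; now {53, 59, 63, 64, 70, 79}
insert 60 → {53, 59, 60, 63, 64, 70, 79}
process next event → 53; now {59, 60, 63, 64, 70, 79}
process next event → 59; now {60, 63, 64, 70, 79}
insert 78 → {60, 63, 64, 70, 78, 79}
insert 45 → {45, 60, 63, 64, 70, 78, 79}
insert 84 → {45, 60, 63, 64, 70, 78, 79, 84}
process next event → 45; now {60, 63, 64, 70, 78, 79, 84}

[60, 63, 64, 70, 78, 79, 84]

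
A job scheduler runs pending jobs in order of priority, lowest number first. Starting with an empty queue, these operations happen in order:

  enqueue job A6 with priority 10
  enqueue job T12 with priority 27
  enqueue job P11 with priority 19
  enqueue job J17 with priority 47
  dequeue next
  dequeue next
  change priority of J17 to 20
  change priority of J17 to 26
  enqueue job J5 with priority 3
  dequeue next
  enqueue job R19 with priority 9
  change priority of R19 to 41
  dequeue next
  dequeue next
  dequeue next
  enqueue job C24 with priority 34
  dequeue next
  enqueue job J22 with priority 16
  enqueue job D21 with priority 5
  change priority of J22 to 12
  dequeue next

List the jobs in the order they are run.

add A6 (priority 10) → {A6:10}
add T12 (priority 27) → {A6:10, T12:27}
add P11 (priority 19) → {A6:10, P11:19, T12:27}
add J17 (priority 47) → {A6:10, P11:19, T12:27, J17:47}
dequeue next → A6; now {P11:19, T12:27, J17:47}
dequeue next → P11; now {T12:27, J17:47}
update J17 to priority 20 → {J17:20, T12:27}
update J17 to priority 26 → {J17:26, T12:27}
add J5 (priority 3) → {J5:3, J17:26, T12:27}
dequeue next → J5; now {J17:26, T12:27}
add R19 (priority 9) → {R19:9, J17:26, T12:27}
update R19 to priority 41 → {J17:26, T12:27, R19:41}
dequeue next → J17; now {T12:27, R19:41}
dequeue next → T12; now {R19:41}
dequeue next → R19; now {}
add C24 (priority 34) → {C24:34}
dequeue next → C24; now {}
add J22 (priority 16) → {J22:16}
add D21 (priority 5) → {D21:5, J22:16}
update J22 to priority 12 → {D21:5, J22:12}
dequeue next → D21; now {J22:12}

A6, P11, J5, J17, T12, R19, C24, D21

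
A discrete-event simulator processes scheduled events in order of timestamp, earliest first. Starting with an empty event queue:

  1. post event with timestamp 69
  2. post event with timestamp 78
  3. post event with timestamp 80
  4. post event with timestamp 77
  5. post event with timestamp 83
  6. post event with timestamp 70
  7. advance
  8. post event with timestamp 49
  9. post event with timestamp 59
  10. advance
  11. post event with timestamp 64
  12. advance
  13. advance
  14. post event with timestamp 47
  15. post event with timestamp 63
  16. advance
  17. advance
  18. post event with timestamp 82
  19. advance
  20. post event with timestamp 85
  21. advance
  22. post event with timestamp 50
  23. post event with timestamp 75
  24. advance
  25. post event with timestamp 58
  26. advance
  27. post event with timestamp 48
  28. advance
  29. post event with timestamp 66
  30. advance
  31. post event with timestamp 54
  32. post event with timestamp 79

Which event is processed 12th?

66

insert 69 → {69}
insert 78 → {69, 78}
insert 80 → {69, 78, 80}
insert 77 → {69, 77, 78, 80}
insert 83 → {69, 77, 78, 80, 83}
insert 70 → {69, 70, 77, 78, 80, 83}
advance → 69; now {70, 77, 78, 80, 83}
insert 49 → {49, 70, 77, 78, 80, 83}
insert 59 → {49, 59, 70, 77, 78, 80, 83}
advance → 49; now {59, 70, 77, 78, 80, 83}
insert 64 → {59, 64, 70, 77, 78, 80, 83}
advance → 59; now {64, 70, 77, 78, 80, 83}
advance → 64; now {70, 77, 78, 80, 83}
insert 47 → {47, 70, 77, 78, 80, 83}
insert 63 → {47, 63, 70, 77, 78, 80, 83}
advance → 47; now {63, 70, 77, 78, 80, 83}
advance → 63; now {70, 77, 78, 80, 83}
insert 82 → {70, 77, 78, 80, 82, 83}
advance → 70; now {77, 78, 80, 82, 83}
insert 85 → {77, 78, 80, 82, 83, 85}
advance → 77; now {78, 80, 82, 83, 85}
insert 50 → {50, 78, 80, 82, 83, 85}
insert 75 → {50, 75, 78, 80, 82, 83, 85}
advance → 50; now {75, 78, 80, 82, 83, 85}
insert 58 → {58, 75, 78, 80, 82, 83, 85}
advance → 58; now {75, 78, 80, 82, 83, 85}
insert 48 → {48, 75, 78, 80, 82, 83, 85}
advance → 48; now {75, 78, 80, 82, 83, 85}
insert 66 → {66, 75, 78, 80, 82, 83, 85}
advance → 66; now {75, 78, 80, 82, 83, 85}
insert 54 → {54, 75, 78, 80, 82, 83, 85}
insert 79 → {54, 75, 78, 79, 80, 82, 83, 85}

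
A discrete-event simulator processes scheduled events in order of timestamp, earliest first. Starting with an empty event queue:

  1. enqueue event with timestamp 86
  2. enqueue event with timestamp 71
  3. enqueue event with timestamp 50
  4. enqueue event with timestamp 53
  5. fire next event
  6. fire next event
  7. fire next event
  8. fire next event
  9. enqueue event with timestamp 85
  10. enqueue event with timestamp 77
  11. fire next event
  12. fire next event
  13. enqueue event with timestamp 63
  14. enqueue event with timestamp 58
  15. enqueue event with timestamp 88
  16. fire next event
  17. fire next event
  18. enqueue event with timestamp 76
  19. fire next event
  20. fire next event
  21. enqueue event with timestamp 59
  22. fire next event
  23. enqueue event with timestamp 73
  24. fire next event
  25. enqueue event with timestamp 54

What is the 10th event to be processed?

88

insert 86 → {86}
insert 71 → {71, 86}
insert 50 → {50, 71, 86}
insert 53 → {50, 53, 71, 86}
fire next event → 50; now {53, 71, 86}
fire next event → 53; now {71, 86}
fire next event → 71; now {86}
fire next event → 86; now {}
insert 85 → {85}
insert 77 → {77, 85}
fire next event → 77; now {85}
fire next event → 85; now {}
insert 63 → {63}
insert 58 → {58, 63}
insert 88 → {58, 63, 88}
fire next event → 58; now {63, 88}
fire next event → 63; now {88}
insert 76 → {76, 88}
fire next event → 76; now {88}
fire next event → 88; now {}
insert 59 → {59}
fire next event → 59; now {}
insert 73 → {73}
fire next event → 73; now {}
insert 54 → {54}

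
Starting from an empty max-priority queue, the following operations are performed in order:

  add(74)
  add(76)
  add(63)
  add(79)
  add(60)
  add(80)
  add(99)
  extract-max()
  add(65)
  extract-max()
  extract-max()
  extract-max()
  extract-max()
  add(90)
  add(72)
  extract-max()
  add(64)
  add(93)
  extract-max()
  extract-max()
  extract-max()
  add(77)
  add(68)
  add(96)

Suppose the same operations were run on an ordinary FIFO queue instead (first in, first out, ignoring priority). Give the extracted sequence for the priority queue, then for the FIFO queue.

insert 74 → {74}
insert 76 → {76, 74}
insert 63 → {76, 74, 63}
insert 79 → {79, 76, 74, 63}
insert 60 → {79, 76, 74, 63, 60}
insert 80 → {80, 79, 76, 74, 63, 60}
insert 99 → {99, 80, 79, 76, 74, 63, 60}
extract-max → 99; now {80, 79, 76, 74, 63, 60}
insert 65 → {80, 79, 76, 74, 65, 63, 60}
extract-max → 80; now {79, 76, 74, 65, 63, 60}
extract-max → 79; now {76, 74, 65, 63, 60}
extract-max → 76; now {74, 65, 63, 60}
extract-max → 74; now {65, 63, 60}
insert 90 → {90, 65, 63, 60}
insert 72 → {90, 72, 65, 63, 60}
extract-max → 90; now {72, 65, 63, 60}
insert 64 → {72, 65, 64, 63, 60}
insert 93 → {93, 72, 65, 64, 63, 60}
extract-max → 93; now {72, 65, 64, 63, 60}
extract-max → 72; now {65, 64, 63, 60}
extract-max → 65; now {64, 63, 60}
insert 77 → {77, 64, 63, 60}
insert 68 → {77, 68, 64, 63, 60}
insert 96 → {96, 77, 68, 64, 63, 60}

priority queue: 99, 80, 79, 76, 74, 90, 93, 72, 65; FIFO queue: 74 → 76 → 63 → 79 → 60 → 80 → 99 → 65 → 90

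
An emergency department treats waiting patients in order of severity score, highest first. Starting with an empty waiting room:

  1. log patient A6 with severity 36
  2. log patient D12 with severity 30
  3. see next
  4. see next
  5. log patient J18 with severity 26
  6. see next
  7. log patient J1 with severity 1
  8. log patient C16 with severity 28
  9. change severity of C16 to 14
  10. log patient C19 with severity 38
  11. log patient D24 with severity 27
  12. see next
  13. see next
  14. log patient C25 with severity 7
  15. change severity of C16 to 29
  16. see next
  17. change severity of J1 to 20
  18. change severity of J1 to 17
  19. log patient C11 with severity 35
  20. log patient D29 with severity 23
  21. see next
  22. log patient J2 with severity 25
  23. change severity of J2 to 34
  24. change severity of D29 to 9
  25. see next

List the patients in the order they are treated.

A6, D12, J18, C19, D24, C16, C11, J2

add A6 (severity 36) → {A6:36}
add D12 (severity 30) → {A6:36, D12:30}
see next → A6; now {D12:30}
see next → D12; now {}
add J18 (severity 26) → {J18:26}
see next → J18; now {}
add J1 (severity 1) → {J1:1}
add C16 (severity 28) → {C16:28, J1:1}
update C16 to severity 14 → {C16:14, J1:1}
add C19 (severity 38) → {C19:38, C16:14, J1:1}
add D24 (severity 27) → {C19:38, D24:27, C16:14, J1:1}
see next → C19; now {D24:27, C16:14, J1:1}
see next → D24; now {C16:14, J1:1}
add C25 (severity 7) → {C16:14, C25:7, J1:1}
update C16 to severity 29 → {C16:29, C25:7, J1:1}
see next → C16; now {C25:7, J1:1}
update J1 to severity 20 → {J1:20, C25:7}
update J1 to severity 17 → {J1:17, C25:7}
add C11 (severity 35) → {C11:35, J1:17, C25:7}
add D29 (severity 23) → {C11:35, D29:23, J1:17, C25:7}
see next → C11; now {D29:23, J1:17, C25:7}
add J2 (severity 25) → {J2:25, D29:23, J1:17, C25:7}
update J2 to severity 34 → {J2:34, D29:23, J1:17, C25:7}
update D29 to severity 9 → {J2:34, J1:17, D29:9, C25:7}
see next → J2; now {J1:17, D29:9, C25:7}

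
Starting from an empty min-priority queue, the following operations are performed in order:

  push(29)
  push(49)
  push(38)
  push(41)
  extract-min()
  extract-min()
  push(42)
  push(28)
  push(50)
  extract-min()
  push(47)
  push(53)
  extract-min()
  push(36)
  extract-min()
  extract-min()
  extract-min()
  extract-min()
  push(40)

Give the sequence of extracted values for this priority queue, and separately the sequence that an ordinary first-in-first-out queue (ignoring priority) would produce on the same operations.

priority queue: 29 → 38 → 28 → 41 → 36 → 42 → 47 → 49; FIFO queue: 29 → 49 → 38 → 41 → 42 → 28 → 50 → 47

insert 29 → {29}
insert 49 → {29, 49}
insert 38 → {29, 38, 49}
insert 41 → {29, 38, 41, 49}
extract-min → 29; now {38, 41, 49}
extract-min → 38; now {41, 49}
insert 42 → {41, 42, 49}
insert 28 → {28, 41, 42, 49}
insert 50 → {28, 41, 42, 49, 50}
extract-min → 28; now {41, 42, 49, 50}
insert 47 → {41, 42, 47, 49, 50}
insert 53 → {41, 42, 47, 49, 50, 53}
extract-min → 41; now {42, 47, 49, 50, 53}
insert 36 → {36, 42, 47, 49, 50, 53}
extract-min → 36; now {42, 47, 49, 50, 53}
extract-min → 42; now {47, 49, 50, 53}
extract-min → 47; now {49, 50, 53}
extract-min → 49; now {50, 53}
insert 40 → {40, 50, 53}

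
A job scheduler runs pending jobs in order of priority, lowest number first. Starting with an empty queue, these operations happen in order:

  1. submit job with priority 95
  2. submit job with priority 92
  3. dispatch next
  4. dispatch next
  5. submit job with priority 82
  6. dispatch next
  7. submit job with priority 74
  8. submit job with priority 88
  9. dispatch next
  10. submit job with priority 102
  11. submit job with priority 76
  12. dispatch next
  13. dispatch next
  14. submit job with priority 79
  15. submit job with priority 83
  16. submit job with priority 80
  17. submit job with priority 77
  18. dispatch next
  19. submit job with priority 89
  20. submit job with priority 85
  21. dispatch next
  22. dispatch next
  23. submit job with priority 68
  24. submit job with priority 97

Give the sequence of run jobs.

insert 95 → {95}
insert 92 → {92, 95}
dispatch next → 92; now {95}
dispatch next → 95; now {}
insert 82 → {82}
dispatch next → 82; now {}
insert 74 → {74}
insert 88 → {74, 88}
dispatch next → 74; now {88}
insert 102 → {88, 102}
insert 76 → {76, 88, 102}
dispatch next → 76; now {88, 102}
dispatch next → 88; now {102}
insert 79 → {79, 102}
insert 83 → {79, 83, 102}
insert 80 → {79, 80, 83, 102}
insert 77 → {77, 79, 80, 83, 102}
dispatch next → 77; now {79, 80, 83, 102}
insert 89 → {79, 80, 83, 89, 102}
insert 85 → {79, 80, 83, 85, 89, 102}
dispatch next → 79; now {80, 83, 85, 89, 102}
dispatch next → 80; now {83, 85, 89, 102}
insert 68 → {68, 83, 85, 89, 102}
insert 97 → {68, 83, 85, 89, 97, 102}

92, 95, 82, 74, 76, 88, 77, 79, 80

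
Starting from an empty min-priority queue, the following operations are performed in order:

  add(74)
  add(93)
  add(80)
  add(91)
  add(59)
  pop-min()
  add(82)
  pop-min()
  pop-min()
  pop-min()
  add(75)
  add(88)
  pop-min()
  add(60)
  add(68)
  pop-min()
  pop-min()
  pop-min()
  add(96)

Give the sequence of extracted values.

insert 74 → {74}
insert 93 → {74, 93}
insert 80 → {74, 80, 93}
insert 91 → {74, 80, 91, 93}
insert 59 → {59, 74, 80, 91, 93}
pop-min → 59; now {74, 80, 91, 93}
insert 82 → {74, 80, 82, 91, 93}
pop-min → 74; now {80, 82, 91, 93}
pop-min → 80; now {82, 91, 93}
pop-min → 82; now {91, 93}
insert 75 → {75, 91, 93}
insert 88 → {75, 88, 91, 93}
pop-min → 75; now {88, 91, 93}
insert 60 → {60, 88, 91, 93}
insert 68 → {60, 68, 88, 91, 93}
pop-min → 60; now {68, 88, 91, 93}
pop-min → 68; now {88, 91, 93}
pop-min → 88; now {91, 93}
insert 96 → {91, 93, 96}

59, 74, 80, 82, 75, 60, 68, 88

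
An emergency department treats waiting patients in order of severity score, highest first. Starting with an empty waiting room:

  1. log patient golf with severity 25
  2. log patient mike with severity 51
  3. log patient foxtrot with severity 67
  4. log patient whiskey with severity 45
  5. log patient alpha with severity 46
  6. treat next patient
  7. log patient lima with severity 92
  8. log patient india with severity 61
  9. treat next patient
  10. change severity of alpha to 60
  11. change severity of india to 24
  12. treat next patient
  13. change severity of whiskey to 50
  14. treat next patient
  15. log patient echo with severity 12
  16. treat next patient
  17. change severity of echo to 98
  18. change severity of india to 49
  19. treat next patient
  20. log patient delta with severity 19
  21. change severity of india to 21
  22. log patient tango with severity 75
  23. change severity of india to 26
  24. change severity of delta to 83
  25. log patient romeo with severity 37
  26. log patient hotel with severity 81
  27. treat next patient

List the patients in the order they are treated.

add golf (severity 25) → {golf:25}
add mike (severity 51) → {mike:51, golf:25}
add foxtrot (severity 67) → {foxtrot:67, mike:51, golf:25}
add whiskey (severity 45) → {foxtrot:67, mike:51, whiskey:45, golf:25}
add alpha (severity 46) → {foxtrot:67, mike:51, alpha:46, whiskey:45, golf:25}
treat next patient → foxtrot; now {mike:51, alpha:46, whiskey:45, golf:25}
add lima (severity 92) → {lima:92, mike:51, alpha:46, whiskey:45, golf:25}
add india (severity 61) → {lima:92, india:61, mike:51, alpha:46, whiskey:45, golf:25}
treat next patient → lima; now {india:61, mike:51, alpha:46, whiskey:45, golf:25}
update alpha to severity 60 → {india:61, alpha:60, mike:51, whiskey:45, golf:25}
update india to severity 24 → {alpha:60, mike:51, whiskey:45, golf:25, india:24}
treat next patient → alpha; now {mike:51, whiskey:45, golf:25, india:24}
update whiskey to severity 50 → {mike:51, whiskey:50, golf:25, india:24}
treat next patient → mike; now {whiskey:50, golf:25, india:24}
add echo (severity 12) → {whiskey:50, golf:25, india:24, echo:12}
treat next patient → whiskey; now {golf:25, india:24, echo:12}
update echo to severity 98 → {echo:98, golf:25, india:24}
update india to severity 49 → {echo:98, india:49, golf:25}
treat next patient → echo; now {india:49, golf:25}
add delta (severity 19) → {india:49, golf:25, delta:19}
update india to severity 21 → {golf:25, india:21, delta:19}
add tango (severity 75) → {tango:75, golf:25, india:21, delta:19}
update india to severity 26 → {tango:75, india:26, golf:25, delta:19}
update delta to severity 83 → {delta:83, tango:75, india:26, golf:25}
add romeo (severity 37) → {delta:83, tango:75, romeo:37, india:26, golf:25}
add hotel (severity 81) → {delta:83, hotel:81, tango:75, romeo:37, india:26, golf:25}
treat next patient → delta; now {hotel:81, tango:75, romeo:37, india:26, golf:25}

[foxtrot, lima, alpha, mike, whiskey, echo, delta]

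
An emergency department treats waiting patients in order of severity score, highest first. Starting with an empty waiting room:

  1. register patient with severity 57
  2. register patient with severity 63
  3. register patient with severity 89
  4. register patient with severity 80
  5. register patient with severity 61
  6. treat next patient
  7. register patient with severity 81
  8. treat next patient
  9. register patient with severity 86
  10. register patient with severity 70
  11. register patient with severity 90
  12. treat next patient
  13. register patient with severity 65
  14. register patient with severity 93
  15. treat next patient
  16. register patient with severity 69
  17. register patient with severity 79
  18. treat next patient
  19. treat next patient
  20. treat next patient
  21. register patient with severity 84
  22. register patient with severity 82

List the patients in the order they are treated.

89, 81, 90, 93, 86, 80, 79

insert 57 → {57}
insert 63 → {63, 57}
insert 89 → {89, 63, 57}
insert 80 → {89, 80, 63, 57}
insert 61 → {89, 80, 63, 61, 57}
treat next patient → 89; now {80, 63, 61, 57}
insert 81 → {81, 80, 63, 61, 57}
treat next patient → 81; now {80, 63, 61, 57}
insert 86 → {86, 80, 63, 61, 57}
insert 70 → {86, 80, 70, 63, 61, 57}
insert 90 → {90, 86, 80, 70, 63, 61, 57}
treat next patient → 90; now {86, 80, 70, 63, 61, 57}
insert 65 → {86, 80, 70, 65, 63, 61, 57}
insert 93 → {93, 86, 80, 70, 65, 63, 61, 57}
treat next patient → 93; now {86, 80, 70, 65, 63, 61, 57}
insert 69 → {86, 80, 70, 69, 65, 63, 61, 57}
insert 79 → {86, 80, 79, 70, 69, 65, 63, 61, 57}
treat next patient → 86; now {80, 79, 70, 69, 65, 63, 61, 57}
treat next patient → 80; now {79, 70, 69, 65, 63, 61, 57}
treat next patient → 79; now {70, 69, 65, 63, 61, 57}
insert 84 → {84, 70, 69, 65, 63, 61, 57}
insert 82 → {84, 82, 70, 69, 65, 63, 61, 57}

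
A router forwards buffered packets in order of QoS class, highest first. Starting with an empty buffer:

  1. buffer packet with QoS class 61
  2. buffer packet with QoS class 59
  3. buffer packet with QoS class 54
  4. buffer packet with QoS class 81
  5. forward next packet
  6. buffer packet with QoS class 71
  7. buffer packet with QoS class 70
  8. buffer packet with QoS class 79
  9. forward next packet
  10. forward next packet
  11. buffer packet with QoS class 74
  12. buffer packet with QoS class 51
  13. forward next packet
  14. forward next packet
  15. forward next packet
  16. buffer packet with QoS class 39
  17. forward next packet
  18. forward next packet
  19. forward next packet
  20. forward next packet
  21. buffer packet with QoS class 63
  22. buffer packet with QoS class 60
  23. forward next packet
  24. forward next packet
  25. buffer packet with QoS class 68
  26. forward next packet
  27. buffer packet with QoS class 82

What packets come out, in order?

81, 79, 71, 74, 70, 61, 59, 54, 51, 39, 63, 60, 68

insert 61 → {61}
insert 59 → {61, 59}
insert 54 → {61, 59, 54}
insert 81 → {81, 61, 59, 54}
forward next packet → 81; now {61, 59, 54}
insert 71 → {71, 61, 59, 54}
insert 70 → {71, 70, 61, 59, 54}
insert 79 → {79, 71, 70, 61, 59, 54}
forward next packet → 79; now {71, 70, 61, 59, 54}
forward next packet → 71; now {70, 61, 59, 54}
insert 74 → {74, 70, 61, 59, 54}
insert 51 → {74, 70, 61, 59, 54, 51}
forward next packet → 74; now {70, 61, 59, 54, 51}
forward next packet → 70; now {61, 59, 54, 51}
forward next packet → 61; now {59, 54, 51}
insert 39 → {59, 54, 51, 39}
forward next packet → 59; now {54, 51, 39}
forward next packet → 54; now {51, 39}
forward next packet → 51; now {39}
forward next packet → 39; now {}
insert 63 → {63}
insert 60 → {63, 60}
forward next packet → 63; now {60}
forward next packet → 60; now {}
insert 68 → {68}
forward next packet → 68; now {}
insert 82 → {82}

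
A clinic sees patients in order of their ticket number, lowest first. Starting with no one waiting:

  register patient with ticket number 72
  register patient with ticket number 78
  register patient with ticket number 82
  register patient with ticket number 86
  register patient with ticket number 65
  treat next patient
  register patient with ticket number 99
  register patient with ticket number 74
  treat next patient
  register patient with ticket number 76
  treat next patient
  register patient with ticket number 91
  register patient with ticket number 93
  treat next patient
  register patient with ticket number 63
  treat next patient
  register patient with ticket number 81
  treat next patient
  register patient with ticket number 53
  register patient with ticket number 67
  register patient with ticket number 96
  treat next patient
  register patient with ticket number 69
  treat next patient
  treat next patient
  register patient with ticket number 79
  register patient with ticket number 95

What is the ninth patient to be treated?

69

insert 72 → {72}
insert 78 → {72, 78}
insert 82 → {72, 78, 82}
insert 86 → {72, 78, 82, 86}
insert 65 → {65, 72, 78, 82, 86}
treat next patient → 65; now {72, 78, 82, 86}
insert 99 → {72, 78, 82, 86, 99}
insert 74 → {72, 74, 78, 82, 86, 99}
treat next patient → 72; now {74, 78, 82, 86, 99}
insert 76 → {74, 76, 78, 82, 86, 99}
treat next patient → 74; now {76, 78, 82, 86, 99}
insert 91 → {76, 78, 82, 86, 91, 99}
insert 93 → {76, 78, 82, 86, 91, 93, 99}
treat next patient → 76; now {78, 82, 86, 91, 93, 99}
insert 63 → {63, 78, 82, 86, 91, 93, 99}
treat next patient → 63; now {78, 82, 86, 91, 93, 99}
insert 81 → {78, 81, 82, 86, 91, 93, 99}
treat next patient → 78; now {81, 82, 86, 91, 93, 99}
insert 53 → {53, 81, 82, 86, 91, 93, 99}
insert 67 → {53, 67, 81, 82, 86, 91, 93, 99}
insert 96 → {53, 67, 81, 82, 86, 91, 93, 96, 99}
treat next patient → 53; now {67, 81, 82, 86, 91, 93, 96, 99}
insert 69 → {67, 69, 81, 82, 86, 91, 93, 96, 99}
treat next patient → 67; now {69, 81, 82, 86, 91, 93, 96, 99}
treat next patient → 69; now {81, 82, 86, 91, 93, 96, 99}
insert 79 → {79, 81, 82, 86, 91, 93, 96, 99}
insert 95 → {79, 81, 82, 86, 91, 93, 95, 96, 99}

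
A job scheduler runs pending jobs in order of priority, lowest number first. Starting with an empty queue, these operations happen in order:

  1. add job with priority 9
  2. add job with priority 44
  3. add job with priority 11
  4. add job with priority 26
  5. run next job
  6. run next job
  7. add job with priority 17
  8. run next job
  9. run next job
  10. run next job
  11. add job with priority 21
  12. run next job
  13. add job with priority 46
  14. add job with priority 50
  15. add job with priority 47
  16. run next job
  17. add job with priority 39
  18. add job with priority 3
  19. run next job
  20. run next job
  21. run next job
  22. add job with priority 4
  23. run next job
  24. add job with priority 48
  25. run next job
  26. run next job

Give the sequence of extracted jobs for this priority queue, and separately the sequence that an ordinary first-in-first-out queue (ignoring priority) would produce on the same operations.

insert 9 → {9}
insert 44 → {9, 44}
insert 11 → {9, 11, 44}
insert 26 → {9, 11, 26, 44}
run next job → 9; now {11, 26, 44}
run next job → 11; now {26, 44}
insert 17 → {17, 26, 44}
run next job → 17; now {26, 44}
run next job → 26; now {44}
run next job → 44; now {}
insert 21 → {21}
run next job → 21; now {}
insert 46 → {46}
insert 50 → {46, 50}
insert 47 → {46, 47, 50}
run next job → 46; now {47, 50}
insert 39 → {39, 47, 50}
insert 3 → {3, 39, 47, 50}
run next job → 3; now {39, 47, 50}
run next job → 39; now {47, 50}
run next job → 47; now {50}
insert 4 → {4, 50}
run next job → 4; now {50}
insert 48 → {48, 50}
run next job → 48; now {50}
run next job → 50; now {}

priority queue: 9 → 11 → 17 → 26 → 44 → 21 → 46 → 3 → 39 → 47 → 4 → 48 → 50; FIFO queue: 9 → 44 → 11 → 26 → 17 → 21 → 46 → 50 → 47 → 39 → 3 → 4 → 48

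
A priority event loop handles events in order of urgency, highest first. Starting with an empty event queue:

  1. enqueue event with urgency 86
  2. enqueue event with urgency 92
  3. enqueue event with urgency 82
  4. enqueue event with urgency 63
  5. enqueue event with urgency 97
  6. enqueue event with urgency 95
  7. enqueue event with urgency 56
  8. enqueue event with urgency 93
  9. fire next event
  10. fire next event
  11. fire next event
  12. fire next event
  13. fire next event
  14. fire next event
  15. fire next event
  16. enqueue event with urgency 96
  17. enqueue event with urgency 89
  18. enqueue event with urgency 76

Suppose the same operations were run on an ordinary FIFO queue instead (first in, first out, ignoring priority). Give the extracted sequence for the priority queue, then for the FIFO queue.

insert 86 → {86}
insert 92 → {92, 86}
insert 82 → {92, 86, 82}
insert 63 → {92, 86, 82, 63}
insert 97 → {97, 92, 86, 82, 63}
insert 95 → {97, 95, 92, 86, 82, 63}
insert 56 → {97, 95, 92, 86, 82, 63, 56}
insert 93 → {97, 95, 93, 92, 86, 82, 63, 56}
fire next event → 97; now {95, 93, 92, 86, 82, 63, 56}
fire next event → 95; now {93, 92, 86, 82, 63, 56}
fire next event → 93; now {92, 86, 82, 63, 56}
fire next event → 92; now {86, 82, 63, 56}
fire next event → 86; now {82, 63, 56}
fire next event → 82; now {63, 56}
fire next event → 63; now {56}
insert 96 → {96, 56}
insert 89 → {96, 89, 56}
insert 76 → {96, 89, 76, 56}

priority queue: [97, 95, 93, 92, 86, 82, 63]; FIFO queue: 86, 92, 82, 63, 97, 95, 56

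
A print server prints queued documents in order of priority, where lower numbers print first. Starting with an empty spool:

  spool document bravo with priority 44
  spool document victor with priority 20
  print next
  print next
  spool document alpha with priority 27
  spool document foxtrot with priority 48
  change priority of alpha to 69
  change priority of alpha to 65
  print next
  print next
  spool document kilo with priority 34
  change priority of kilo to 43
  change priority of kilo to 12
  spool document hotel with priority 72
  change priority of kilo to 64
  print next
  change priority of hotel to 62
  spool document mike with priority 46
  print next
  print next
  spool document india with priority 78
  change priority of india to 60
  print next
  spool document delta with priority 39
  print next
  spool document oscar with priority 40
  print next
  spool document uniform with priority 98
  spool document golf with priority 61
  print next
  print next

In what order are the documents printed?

add bravo (priority 44) → {bravo:44}
add victor (priority 20) → {victor:20, bravo:44}
print next → victor; now {bravo:44}
print next → bravo; now {}
add alpha (priority 27) → {alpha:27}
add foxtrot (priority 48) → {alpha:27, foxtrot:48}
update alpha to priority 69 → {foxtrot:48, alpha:69}
update alpha to priority 65 → {foxtrot:48, alpha:65}
print next → foxtrot; now {alpha:65}
print next → alpha; now {}
add kilo (priority 34) → {kilo:34}
update kilo to priority 43 → {kilo:43}
update kilo to priority 12 → {kilo:12}
add hotel (priority 72) → {kilo:12, hotel:72}
update kilo to priority 64 → {kilo:64, hotel:72}
print next → kilo; now {hotel:72}
update hotel to priority 62 → {hotel:62}
add mike (priority 46) → {mike:46, hotel:62}
print next → mike; now {hotel:62}
print next → hotel; now {}
add india (priority 78) → {india:78}
update india to priority 60 → {india:60}
print next → india; now {}
add delta (priority 39) → {delta:39}
print next → delta; now {}
add oscar (priority 40) → {oscar:40}
print next → oscar; now {}
add uniform (priority 98) → {uniform:98}
add golf (priority 61) → {golf:61, uniform:98}
print next → golf; now {uniform:98}
print next → uniform; now {}

victor → bravo → foxtrot → alpha → kilo → mike → hotel → india → delta → oscar → golf → uniform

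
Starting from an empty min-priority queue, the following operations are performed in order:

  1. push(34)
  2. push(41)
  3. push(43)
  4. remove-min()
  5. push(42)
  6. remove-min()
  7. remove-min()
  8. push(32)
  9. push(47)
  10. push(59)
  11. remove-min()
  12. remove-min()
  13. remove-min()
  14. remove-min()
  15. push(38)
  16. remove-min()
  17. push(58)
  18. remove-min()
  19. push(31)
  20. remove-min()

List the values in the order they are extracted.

insert 34 → {34}
insert 41 → {34, 41}
insert 43 → {34, 41, 43}
remove-min → 34; now {41, 43}
insert 42 → {41, 42, 43}
remove-min → 41; now {42, 43}
remove-min → 42; now {43}
insert 32 → {32, 43}
insert 47 → {32, 43, 47}
insert 59 → {32, 43, 47, 59}
remove-min → 32; now {43, 47, 59}
remove-min → 43; now {47, 59}
remove-min → 47; now {59}
remove-min → 59; now {}
insert 38 → {38}
remove-min → 38; now {}
insert 58 → {58}
remove-min → 58; now {}
insert 31 → {31}
remove-min → 31; now {}

34 → 41 → 42 → 32 → 43 → 47 → 59 → 38 → 58 → 31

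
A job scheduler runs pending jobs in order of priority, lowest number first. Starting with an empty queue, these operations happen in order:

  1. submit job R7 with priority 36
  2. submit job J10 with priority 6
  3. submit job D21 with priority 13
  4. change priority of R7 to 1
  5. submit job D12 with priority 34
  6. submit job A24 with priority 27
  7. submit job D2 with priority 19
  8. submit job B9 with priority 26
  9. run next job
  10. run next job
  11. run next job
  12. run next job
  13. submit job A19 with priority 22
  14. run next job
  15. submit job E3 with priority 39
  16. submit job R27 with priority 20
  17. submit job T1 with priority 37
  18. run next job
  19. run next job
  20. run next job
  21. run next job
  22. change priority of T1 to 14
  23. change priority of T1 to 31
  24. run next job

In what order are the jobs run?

R7, J10, D21, D2, A19, R27, B9, A24, D12, T1

add R7 (priority 36) → {R7:36}
add J10 (priority 6) → {J10:6, R7:36}
add D21 (priority 13) → {J10:6, D21:13, R7:36}
update R7 to priority 1 → {R7:1, J10:6, D21:13}
add D12 (priority 34) → {R7:1, J10:6, D21:13, D12:34}
add A24 (priority 27) → {R7:1, J10:6, D21:13, A24:27, D12:34}
add D2 (priority 19) → {R7:1, J10:6, D21:13, D2:19, A24:27, D12:34}
add B9 (priority 26) → {R7:1, J10:6, D21:13, D2:19, B9:26, A24:27, D12:34}
run next job → R7; now {J10:6, D21:13, D2:19, B9:26, A24:27, D12:34}
run next job → J10; now {D21:13, D2:19, B9:26, A24:27, D12:34}
run next job → D21; now {D2:19, B9:26, A24:27, D12:34}
run next job → D2; now {B9:26, A24:27, D12:34}
add A19 (priority 22) → {A19:22, B9:26, A24:27, D12:34}
run next job → A19; now {B9:26, A24:27, D12:34}
add E3 (priority 39) → {B9:26, A24:27, D12:34, E3:39}
add R27 (priority 20) → {R27:20, B9:26, A24:27, D12:34, E3:39}
add T1 (priority 37) → {R27:20, B9:26, A24:27, D12:34, T1:37, E3:39}
run next job → R27; now {B9:26, A24:27, D12:34, T1:37, E3:39}
run next job → B9; now {A24:27, D12:34, T1:37, E3:39}
run next job → A24; now {D12:34, T1:37, E3:39}
run next job → D12; now {T1:37, E3:39}
update T1 to priority 14 → {T1:14, E3:39}
update T1 to priority 31 → {T1:31, E3:39}
run next job → T1; now {E3:39}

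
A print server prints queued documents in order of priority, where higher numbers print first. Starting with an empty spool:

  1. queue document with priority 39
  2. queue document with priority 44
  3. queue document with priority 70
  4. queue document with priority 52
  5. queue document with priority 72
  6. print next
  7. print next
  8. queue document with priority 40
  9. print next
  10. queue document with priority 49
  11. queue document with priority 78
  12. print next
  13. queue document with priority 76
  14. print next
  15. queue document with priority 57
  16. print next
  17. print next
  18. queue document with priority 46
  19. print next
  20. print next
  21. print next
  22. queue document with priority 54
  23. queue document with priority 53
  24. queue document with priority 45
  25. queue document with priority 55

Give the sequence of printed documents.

[72, 70, 52, 78, 76, 57, 49, 46, 44, 40]

insert 39 → {39}
insert 44 → {44, 39}
insert 70 → {70, 44, 39}
insert 52 → {70, 52, 44, 39}
insert 72 → {72, 70, 52, 44, 39}
print next → 72; now {70, 52, 44, 39}
print next → 70; now {52, 44, 39}
insert 40 → {52, 44, 40, 39}
print next → 52; now {44, 40, 39}
insert 49 → {49, 44, 40, 39}
insert 78 → {78, 49, 44, 40, 39}
print next → 78; now {49, 44, 40, 39}
insert 76 → {76, 49, 44, 40, 39}
print next → 76; now {49, 44, 40, 39}
insert 57 → {57, 49, 44, 40, 39}
print next → 57; now {49, 44, 40, 39}
print next → 49; now {44, 40, 39}
insert 46 → {46, 44, 40, 39}
print next → 46; now {44, 40, 39}
print next → 44; now {40, 39}
print next → 40; now {39}
insert 54 → {54, 39}
insert 53 → {54, 53, 39}
insert 45 → {54, 53, 45, 39}
insert 55 → {55, 54, 53, 45, 39}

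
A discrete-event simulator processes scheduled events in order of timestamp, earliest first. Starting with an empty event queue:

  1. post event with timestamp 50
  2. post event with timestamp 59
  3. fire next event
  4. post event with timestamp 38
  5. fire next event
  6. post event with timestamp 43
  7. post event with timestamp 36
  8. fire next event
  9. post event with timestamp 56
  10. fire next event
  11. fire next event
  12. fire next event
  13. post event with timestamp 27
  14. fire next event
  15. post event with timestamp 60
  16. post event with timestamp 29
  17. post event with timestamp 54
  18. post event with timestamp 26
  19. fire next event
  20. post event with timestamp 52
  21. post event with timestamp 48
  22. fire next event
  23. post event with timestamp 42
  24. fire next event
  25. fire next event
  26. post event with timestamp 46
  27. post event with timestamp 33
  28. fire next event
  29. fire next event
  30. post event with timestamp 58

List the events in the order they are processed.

insert 50 → {50}
insert 59 → {50, 59}
fire next event → 50; now {59}
insert 38 → {38, 59}
fire next event → 38; now {59}
insert 43 → {43, 59}
insert 36 → {36, 43, 59}
fire next event → 36; now {43, 59}
insert 56 → {43, 56, 59}
fire next event → 43; now {56, 59}
fire next event → 56; now {59}
fire next event → 59; now {}
insert 27 → {27}
fire next event → 27; now {}
insert 60 → {60}
insert 29 → {29, 60}
insert 54 → {29, 54, 60}
insert 26 → {26, 29, 54, 60}
fire next event → 26; now {29, 54, 60}
insert 52 → {29, 52, 54, 60}
insert 48 → {29, 48, 52, 54, 60}
fire next event → 29; now {48, 52, 54, 60}
insert 42 → {42, 48, 52, 54, 60}
fire next event → 42; now {48, 52, 54, 60}
fire next event → 48; now {52, 54, 60}
insert 46 → {46, 52, 54, 60}
insert 33 → {33, 46, 52, 54, 60}
fire next event → 33; now {46, 52, 54, 60}
fire next event → 46; now {52, 54, 60}
insert 58 → {52, 54, 58, 60}

[50, 38, 36, 43, 56, 59, 27, 26, 29, 42, 48, 33, 46]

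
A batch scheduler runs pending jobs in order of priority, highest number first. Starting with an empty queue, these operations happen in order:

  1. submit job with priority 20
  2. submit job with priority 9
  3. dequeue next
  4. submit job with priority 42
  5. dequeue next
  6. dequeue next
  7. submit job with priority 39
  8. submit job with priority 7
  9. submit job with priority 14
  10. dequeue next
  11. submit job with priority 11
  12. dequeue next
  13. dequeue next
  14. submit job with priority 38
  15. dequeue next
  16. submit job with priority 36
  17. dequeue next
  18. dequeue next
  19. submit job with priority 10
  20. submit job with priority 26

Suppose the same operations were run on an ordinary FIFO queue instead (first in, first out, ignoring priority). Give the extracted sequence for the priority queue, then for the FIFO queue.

priority queue: 20, 42, 9, 39, 14, 11, 38, 36, 7; FIFO queue: 20 → 9 → 42 → 39 → 7 → 14 → 11 → 38 → 36

insert 20 → {20}
insert 9 → {20, 9}
dequeue next → 20; now {9}
insert 42 → {42, 9}
dequeue next → 42; now {9}
dequeue next → 9; now {}
insert 39 → {39}
insert 7 → {39, 7}
insert 14 → {39, 14, 7}
dequeue next → 39; now {14, 7}
insert 11 → {14, 11, 7}
dequeue next → 14; now {11, 7}
dequeue next → 11; now {7}
insert 38 → {38, 7}
dequeue next → 38; now {7}
insert 36 → {36, 7}
dequeue next → 36; now {7}
dequeue next → 7; now {}
insert 10 → {10}
insert 26 → {26, 10}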